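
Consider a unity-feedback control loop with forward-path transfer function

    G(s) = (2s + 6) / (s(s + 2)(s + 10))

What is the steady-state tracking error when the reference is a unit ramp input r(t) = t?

G(s) has one pole at the origin.
This is a Type 1 system. Kv = lim_{s→0} s·G(s) = 6/20 = 3/10.
e_ss = 1/Kv = 1/(3/10) = 10/3 ≈ 3.333.

e_ss = 3.333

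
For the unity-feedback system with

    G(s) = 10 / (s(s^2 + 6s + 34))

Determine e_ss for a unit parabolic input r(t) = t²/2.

G(s) has one pole at the origin.
This is a Type 1 system; Ka = lim_{s→0} s^2·G(s) = 0, so the steady-state error for a parabola input is infinite.

e_ss = ∞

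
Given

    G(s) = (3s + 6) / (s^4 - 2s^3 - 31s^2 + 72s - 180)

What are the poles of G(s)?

The poles are the roots of the denominator s^4 - 2s^3 - 31s^2 + 72s - 180 = 0.
Trying s = -6: the polynomial evaluates to 0, so (s + 6) is a factor.
Dividing out leaves s^3 - 8s^2 + 17s - 30 = 0.
This factors further as (s^2 - 2s + 5)(s - 6) = 0.

s = 1 ± 2j, -6, 6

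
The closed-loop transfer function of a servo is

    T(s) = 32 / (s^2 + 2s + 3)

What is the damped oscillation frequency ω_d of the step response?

Comparing s^2 + 2s + 3 to s^2 + 2ζωₙs + ωₙ²: ωₙ = √3 ≈ 1.732 rad/s and ζ = 2/(2·√3) ≈ 0.5774.
ζωₙ = 2/2 = 1, so ω_d = ωₙ√(1−ζ²) = √(ωₙ² − (ζωₙ)²) = √(3 − 1²) = √2 ≈ 1.414 rad/s.

ω_d ≈ 1.414 rad/s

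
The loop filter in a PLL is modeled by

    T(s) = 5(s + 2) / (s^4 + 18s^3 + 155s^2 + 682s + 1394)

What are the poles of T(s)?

The poles are the roots of the denominator s^4 + 18s^3 + 155s^2 + 682s + 1394 = 0.
No real roots exist; factor into two real quadratics: (s^2 + 10s + 34)(s^2 + 8s + 41) = 0.
Each quadratic gives a conjugate pair via the quadratic formula.

s = -5 + 3j, -5 - 3j, -4 + 5j, -4 - 5j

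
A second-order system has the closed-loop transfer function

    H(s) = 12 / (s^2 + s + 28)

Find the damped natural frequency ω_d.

ω_d ≈ 5.268 rad/s

Comparing s^2 + s + 28 to s^2 + 2ζωₙs + ωₙ²: ωₙ = √28 ≈ 5.292 rad/s and ζ = 1/(2·√28) ≈ 0.09449.
ζωₙ = 1/2 = 0.5, so ω_d = ωₙ√(1−ζ²) = √(ωₙ² − (ζωₙ)²) = √(28 − 0.5²) = √27.75 ≈ 5.268 rad/s.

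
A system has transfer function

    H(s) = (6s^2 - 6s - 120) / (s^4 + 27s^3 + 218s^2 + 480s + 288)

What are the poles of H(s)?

s = -1, -12, -2, -12

The poles are the roots of the denominator s^4 + 27s^3 + 218s^2 + 480s + 288 = 0.
Trying s = -1: the polynomial evaluates to 0, so (s + 1) is a factor.
Dividing out leaves s^3 + 26s^2 + 192s + 288 = 0.
This factors further as (s + 12)^2(s + 2) = 0.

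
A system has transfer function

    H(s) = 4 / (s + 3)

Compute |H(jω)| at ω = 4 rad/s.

|H(j4)| = 0.8000

Substitute s = j4: numerator = 4, denominator = 3 + j4.
|H(j4)| = |4| / |3 + j4| = 4 / 5 = 0.8000.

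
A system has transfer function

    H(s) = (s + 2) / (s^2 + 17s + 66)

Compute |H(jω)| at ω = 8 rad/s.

|H(j8)| ≈ 0.06063

Substitute s = j8: numerator = 2 + j8, denominator = 2 + j136.
|H(j8)| = |2 + j8| / |2 + j136| = 8.2462 / 136.01 ≈ 0.06063.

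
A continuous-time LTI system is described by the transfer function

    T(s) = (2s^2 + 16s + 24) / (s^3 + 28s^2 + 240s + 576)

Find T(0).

T(0) = 1/24 ≈ 0.04167

Set s = 0: T(0) = (24) / (576) = 1/24.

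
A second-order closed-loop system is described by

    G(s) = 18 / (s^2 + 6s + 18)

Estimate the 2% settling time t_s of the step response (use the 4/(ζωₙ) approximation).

t_s ≈ 1.333 s

Comparing s^2 + 6s + 18 to s^2 + 2ζωₙs + ωₙ²: ωₙ = √18 ≈ 4.243 rad/s and ζ = 6/(2·√18) ≈ 0.7071.
ζωₙ = 6/2 = 3, so t_s ≈ 4/(ζωₙ) = 4/3 ≈ 1.333 s.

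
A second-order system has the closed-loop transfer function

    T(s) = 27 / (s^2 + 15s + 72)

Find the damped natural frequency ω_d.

ω_d ≈ 3.969 rad/s

Comparing s^2 + 15s + 72 to s^2 + 2ζωₙs + ωₙ²: ωₙ = √72 ≈ 8.485 rad/s and ζ = 15/(2·√72) ≈ 0.8839.
ζωₙ = 15/2 = 7.5, so ω_d = ωₙ√(1−ζ²) = √(ωₙ² − (ζωₙ)²) = √(72 − 7.5²) = √15.75 ≈ 3.969 rad/s.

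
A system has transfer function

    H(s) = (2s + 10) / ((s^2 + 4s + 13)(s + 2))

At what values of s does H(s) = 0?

Set the numerator to zero: 2s + 10 = 0, i.e. 2·(s + 5) = 0.
So s = -5.

s = -5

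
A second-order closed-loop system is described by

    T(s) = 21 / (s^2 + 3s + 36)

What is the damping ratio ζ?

ζ = 0.25

Compare the denominator to the standard form s^2 + 2ζωₙs + ωₙ².
ωₙ² = 36, so ωₙ = 6 rad/s.
2ζωₙ = 3, so ζ = 3/(2·6) = 0.25.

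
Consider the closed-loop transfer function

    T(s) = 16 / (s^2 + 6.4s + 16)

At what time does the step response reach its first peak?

Comparing s^2 + 6.4s + 16 to s^2 + 2ζωₙs + ωₙ²: ωₙ = 4 rad/s and ζ = 6.4/(2·4) = 0.8.
ζωₙ = 6.4/2 = 3.2, so ω_d = ωₙ√(1−ζ²) = √(ωₙ² − (ζωₙ)²) = √(16 − 3.2²) = √5.76 = 2.400 rad/s.
t_p = π/ω_d = π/2.400 ≈ 1.309 s.

t_p ≈ 1.309 s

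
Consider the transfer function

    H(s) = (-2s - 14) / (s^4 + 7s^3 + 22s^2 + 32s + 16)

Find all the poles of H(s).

The poles are the roots of the denominator s^4 + 7s^3 + 22s^2 + 32s + 16 = 0.
Trying s = -2: the polynomial evaluates to 0, so (s + 2) is a factor.
Dividing out leaves s^3 + 5s^2 + 12s + 8 = 0.
This factors further as (s + 1)(s^2 + 4s + 8) = 0.

s = -2, -1, -2 + 2j, -2 - 2j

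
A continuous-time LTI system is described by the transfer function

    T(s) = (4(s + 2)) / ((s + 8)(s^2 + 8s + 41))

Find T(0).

T(0) = 1/41 ≈ 0.02439

At s = 0 each factor (s + a) contributes a and each (s^2 + bs + c) contributes c.
T(0) = 4·(2) / ((8) · (41)) = 8/328 = 1/41.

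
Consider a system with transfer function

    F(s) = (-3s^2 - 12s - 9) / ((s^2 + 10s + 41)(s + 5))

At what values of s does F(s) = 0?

Set the numerator to zero: -3s^2 - 12s - 9 = 0, i.e. -3·(s^2 + 4s + 3) = 0.
Factoring: (s + 3)(s + 1) = 0.

s = -3, -1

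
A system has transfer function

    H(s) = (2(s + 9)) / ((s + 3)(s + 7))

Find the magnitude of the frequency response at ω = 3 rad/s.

Substitute s = j3: numerator = 18 + j6, denominator = 12 + j30.
|H(j3)| = |18 + j6| / |12 + j30| = 18.974 / 32.311 ≈ 0.5872.

|H(j3)| ≈ 0.5872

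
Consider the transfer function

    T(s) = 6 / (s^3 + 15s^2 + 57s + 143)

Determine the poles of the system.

The poles are the roots of the denominator s^3 + 15s^2 + 57s + 143 = 0.
Trying s = -11: the polynomial evaluates to 0, so (s + 11) is a factor.
Dividing out leaves s^2 + 4s + 13 = 0.
The quadratic formula then gives s = -2 ± 3j.

s = -2 ± 3j, -11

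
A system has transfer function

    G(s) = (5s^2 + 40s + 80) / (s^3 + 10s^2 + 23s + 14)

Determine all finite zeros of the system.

Set the numerator to zero: 5s^2 + 40s + 80 = 0, i.e. 5·(s^2 + 8s + 16) = 0.
Factoring: (s + 4)^2 = 0.

s = -4, -4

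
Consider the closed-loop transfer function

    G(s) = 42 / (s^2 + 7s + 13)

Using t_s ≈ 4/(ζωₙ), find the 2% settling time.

Comparing s^2 + 7s + 13 to s^2 + 2ζωₙs + ωₙ²: ωₙ = √13 ≈ 3.606 rad/s and ζ = 7/(2·√13) ≈ 0.9707.
ζωₙ = 7/2 = 3.5, so t_s ≈ 4/(ζωₙ) = 4/3.5 ≈ 1.143 s.

t_s ≈ 1.143 s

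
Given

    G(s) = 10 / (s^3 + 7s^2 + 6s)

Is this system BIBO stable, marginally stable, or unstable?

marginally stable

The denominator s^3 + 7s^2 + 6s factors as s(s + 6)(s + 1), giving poles at s = 0, -6, -1.
Since the simple pole(s) at s = 0 lie on the jω-axis with none in the right half-plane, the system is marginally stable.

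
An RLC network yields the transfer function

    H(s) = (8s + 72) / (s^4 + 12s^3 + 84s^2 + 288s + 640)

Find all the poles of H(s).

s = -4 ± 4j, -2 ± 4j

The poles are the roots of the denominator s^4 + 12s^3 + 84s^2 + 288s + 640 = 0.
No real roots exist; factor into two real quadratics: (s^2 + 8s + 32)(s^2 + 4s + 20) = 0.
Each quadratic gives a conjugate pair via the quadratic formula.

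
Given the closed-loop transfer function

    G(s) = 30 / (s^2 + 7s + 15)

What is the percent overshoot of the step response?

Comparing s^2 + 7s + 15 to s^2 + 2ζωₙs + ωₙ²: ωₙ = √15 ≈ 3.873 rad/s and ζ = 7/(2·√15) ≈ 0.9037.
%OS = 100·exp(−πζ/√(1−ζ²)) = 100·exp(−π·0.9037/√(1−0.9037²)) ≈ 0.132%.

%OS ≈ 0.132%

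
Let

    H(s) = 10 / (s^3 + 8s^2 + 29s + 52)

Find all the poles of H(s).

s = -2 + 3j, -2 - 3j, -4

The poles are the roots of the denominator s^3 + 8s^2 + 29s + 52 = 0.
Trying s = -4: the polynomial evaluates to 0, so (s + 4) is a factor.
Dividing out leaves s^2 + 4s + 13 = 0.
The quadratic formula then gives s = -2 ± 3j.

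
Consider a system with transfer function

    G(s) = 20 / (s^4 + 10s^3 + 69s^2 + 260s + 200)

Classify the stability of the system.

The denominator s^4 + 10s^3 + 69s^2 + 260s + 200 factors as (s + 5)(s^2 + 4s + 40)(s + 1), giving poles at s = -5, -2 ± 6j, -1.
Since all poles lie strictly in the left half-plane, the system is stable.

stable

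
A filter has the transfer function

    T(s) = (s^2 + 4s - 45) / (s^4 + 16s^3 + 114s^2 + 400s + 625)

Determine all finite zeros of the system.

s = -9, 5

Set the numerator to zero: s^2 + 4s - 45 = 0.
Factoring: (s + 9)(s - 5) = 0.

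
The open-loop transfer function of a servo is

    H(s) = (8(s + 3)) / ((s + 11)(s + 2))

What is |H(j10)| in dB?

Substitute s = j10: numerator = 24 + j80, denominator = -78 + j130.
|H(j10)| = |24 + j80| / |-78 + j130| = 83.522 / 151.60 ≈ 0.5509.
In decibels: 20·log₁₀(0.5509) ≈ -5.18 dB.

|H(j10)|_dB ≈ -5.18 dB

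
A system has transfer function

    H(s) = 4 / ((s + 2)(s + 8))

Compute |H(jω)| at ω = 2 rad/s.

|H(j2)| ≈ 0.1715

Substitute s = j2: numerator = 4, denominator = 12 + j20.
|H(j2)| = |4| / |12 + j20| = 4 / 23.324 ≈ 0.1715.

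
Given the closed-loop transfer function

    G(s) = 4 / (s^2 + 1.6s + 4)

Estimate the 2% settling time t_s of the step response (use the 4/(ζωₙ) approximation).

t_s ≈ 5 s

Comparing s^2 + 1.6s + 4 to s^2 + 2ζωₙs + ωₙ²: ωₙ = 2 rad/s and ζ = 1.6/(2·2) = 0.4.
ζωₙ = 1.6/2 = 0.8, so t_s ≈ 4/(ζωₙ) = 4/0.8 = 5 s.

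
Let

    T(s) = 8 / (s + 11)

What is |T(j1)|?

Substitute s = j1: numerator = 8, denominator = 11 + j1.
|T(j1)| = |8| / |11 + j1| = 8 / 11.045 ≈ 0.7243.

|T(j1)| ≈ 0.7243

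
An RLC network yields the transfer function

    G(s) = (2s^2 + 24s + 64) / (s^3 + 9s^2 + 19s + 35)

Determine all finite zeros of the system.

Set the numerator to zero: 2s^2 + 24s + 64 = 0, i.e. 2·(s^2 + 12s + 32) = 0.
Factoring: (s + 8)(s + 4) = 0.

s = -8, -4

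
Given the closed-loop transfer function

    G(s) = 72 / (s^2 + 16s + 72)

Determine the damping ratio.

Compare the denominator to the standard form s^2 + 2ζωₙs + ωₙ².
ωₙ² = 72, so ωₙ = √72 ≈ 8.485 rad/s.
2ζωₙ = 16, so ζ = 16/(2·√72) ≈ 0.9428.

ζ ≈ 0.9428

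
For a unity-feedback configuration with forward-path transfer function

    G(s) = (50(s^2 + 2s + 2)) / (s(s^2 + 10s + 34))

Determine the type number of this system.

The denominator has 1 factor of s at the origin (free integrator), so this is a Type 1 system.

Type 1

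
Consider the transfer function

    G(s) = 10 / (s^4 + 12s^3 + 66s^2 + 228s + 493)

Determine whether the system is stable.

The denominator s^4 + 12s^3 + 66s^2 + 228s + 493 factors as (s^2 + 2s + 17)(s^2 + 10s + 29), giving poles at s = -1 ± 4j, -5 ± 2j.
Since all poles lie strictly in the left half-plane, the system is stable.

stable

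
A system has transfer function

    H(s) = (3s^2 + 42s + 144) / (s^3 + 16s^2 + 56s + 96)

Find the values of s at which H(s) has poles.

s = -2 ± 2j, -12

The poles are the roots of the denominator s^3 + 16s^2 + 56s + 96 = 0.
Trying s = -12: the polynomial evaluates to 0, so (s + 12) is a factor.
Dividing out leaves s^2 + 4s + 8 = 0.
The quadratic formula then gives s = -2 ± 2j.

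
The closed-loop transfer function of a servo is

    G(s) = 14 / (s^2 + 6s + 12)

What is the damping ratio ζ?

Compare the denominator to the standard form s^2 + 2ζωₙs + ωₙ².
ωₙ² = 12, so ωₙ = √12 ≈ 3.464 rad/s.
2ζωₙ = 6, so ζ = 6/(2·√12) ≈ 0.8660.

ζ ≈ 0.8660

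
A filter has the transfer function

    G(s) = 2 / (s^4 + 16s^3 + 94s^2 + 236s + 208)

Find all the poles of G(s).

The poles are the roots of the denominator s^4 + 16s^3 + 94s^2 + 236s + 208 = 0.
Trying s = -2: the polynomial evaluates to 0, so (s + 2) is a factor.
Dividing out leaves s^3 + 14s^2 + 66s + 104 = 0.
This factors further as (s^2 + 10s + 26)(s + 4) = 0.

s = -5 + j, -5 - j, -2, -4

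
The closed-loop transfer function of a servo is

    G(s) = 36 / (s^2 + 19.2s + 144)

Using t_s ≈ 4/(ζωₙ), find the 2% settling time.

Comparing s^2 + 19.2s + 144 to s^2 + 2ζωₙs + ωₙ²: ωₙ = 12 rad/s and ζ = 19.2/(2·12) = 0.8.
ζωₙ = 19.2/2 = 9.6, so t_s ≈ 4/(ζωₙ) = 4/9.6 ≈ 0.4167 s.

t_s ≈ 0.4167 s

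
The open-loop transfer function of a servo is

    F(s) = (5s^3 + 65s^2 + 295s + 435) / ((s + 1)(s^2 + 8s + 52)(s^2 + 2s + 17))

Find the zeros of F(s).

Set the numerator to zero: 5s^3 + 65s^2 + 295s + 435 = 0, i.e. 5·(s^3 + 13s^2 + 59s + 87) = 0.
Factoring: (s^2 + 10s + 29)(s + 3) = 0.

s = -5 + 2j, -5 - 2j, -3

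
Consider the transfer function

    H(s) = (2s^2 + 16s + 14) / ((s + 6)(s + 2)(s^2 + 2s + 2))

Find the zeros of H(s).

Set the numerator to zero: 2s^2 + 16s + 14 = 0, i.e. 2·(s^2 + 8s + 7) = 0.
Factoring: (s + 1)(s + 7) = 0.

s = -1, -7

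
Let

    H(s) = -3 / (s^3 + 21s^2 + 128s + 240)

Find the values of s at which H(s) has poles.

The poles are the roots of the denominator s^3 + 21s^2 + 128s + 240 = 0.
Trying s = -12: the polynomial evaluates to 0, so (s + 12) is a factor.
Dividing out leaves s^2 + 9s + 20 = 0.
Factoring the quadratic: (s + 5)(s + 4) = 0.

s = -12, -5, -4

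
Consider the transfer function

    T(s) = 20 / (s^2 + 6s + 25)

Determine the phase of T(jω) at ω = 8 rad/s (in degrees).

At s = j8: numerator = 20, denominator = -39 + j48.
∠T = ∠num − ∠den = 0° − (129.09°) = -129.1°.

∠T(j8) ≈ -129.1°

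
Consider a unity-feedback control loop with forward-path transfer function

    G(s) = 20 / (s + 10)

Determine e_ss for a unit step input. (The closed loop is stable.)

G(s) has no poles at the origin.
This is a Type 0 system. Kp = lim_{s→0} G(s) = 20/10 = 2.
e_ss = 1/(1 + Kp) = 1/(1 + 2) = 1/3 ≈ 0.3333.

e_ss = 0.3333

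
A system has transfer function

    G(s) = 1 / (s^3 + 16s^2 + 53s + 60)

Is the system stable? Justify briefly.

The denominator s^3 + 16s^2 + 53s + 60 factors as (s + 12)(s^2 + 4s + 5), giving poles at s = -12, -2 ± j.
Since all poles lie strictly in the left half-plane, the system is stable.

stable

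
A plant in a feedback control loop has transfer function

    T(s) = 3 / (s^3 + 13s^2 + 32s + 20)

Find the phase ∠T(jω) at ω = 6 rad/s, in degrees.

At s = j6: numerator = 3, denominator = -448 - j24.
∠T = ∠num − ∠den = 0° − (-176.93°) = 176.9°.

∠T(j6) ≈ 176.9°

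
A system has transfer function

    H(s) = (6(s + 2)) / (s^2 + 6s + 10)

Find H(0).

H(0) = 6/5 ≈ 1.200

At s = 0 each factor (s + a) contributes a and each (s^2 + bs + c) contributes c.
H(0) = 6·(2) / ((10)) = 12/10 = 6/5.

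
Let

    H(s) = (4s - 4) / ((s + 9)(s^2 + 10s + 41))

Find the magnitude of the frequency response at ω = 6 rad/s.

Substitute s = j6: numerator = -4 + j24, denominator = -315 + j570.
|H(j6)| = |-4 + j24| / |-315 + j570| = 24.331 / 651.25 ≈ 0.03736.

|H(j6)| ≈ 0.03736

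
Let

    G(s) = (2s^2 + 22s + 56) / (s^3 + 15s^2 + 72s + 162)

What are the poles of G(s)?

s = -3 + 3j, -3 - 3j, -9

The poles are the roots of the denominator s^3 + 15s^2 + 72s + 162 = 0.
Trying s = -9: the polynomial evaluates to 0, so (s + 9) is a factor.
Dividing out leaves s^2 + 6s + 18 = 0.
The quadratic formula then gives s = -3 ± 3j.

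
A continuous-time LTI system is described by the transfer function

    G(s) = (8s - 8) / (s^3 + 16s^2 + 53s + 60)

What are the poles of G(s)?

The poles are the roots of the denominator s^3 + 16s^2 + 53s + 60 = 0.
Trying s = -12: the polynomial evaluates to 0, so (s + 12) is a factor.
Dividing out leaves s^2 + 4s + 5 = 0.
The quadratic formula then gives s = -2 ± 1j.

s = -2 + j, -2 - j, -12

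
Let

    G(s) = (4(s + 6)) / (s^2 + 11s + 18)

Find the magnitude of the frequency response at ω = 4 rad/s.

Substitute s = j4: numerator = 24 + j16, denominator = 2 + j44.
|G(j4)| = |24 + j16| / |2 + j44| = 28.844 / 44.045 ≈ 0.6549.

|G(j4)| ≈ 0.6549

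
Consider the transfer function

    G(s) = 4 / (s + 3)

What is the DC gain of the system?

Set s = 0: G(0) = (4) / (3) = 4/3.

G(0) = 4/3 ≈ 1.333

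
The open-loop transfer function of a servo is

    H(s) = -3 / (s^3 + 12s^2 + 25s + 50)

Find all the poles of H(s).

s = -1 + 2j, -1 - 2j, -10

The poles are the roots of the denominator s^3 + 12s^2 + 25s + 50 = 0.
Trying s = -10: the polynomial evaluates to 0, so (s + 10) is a factor.
Dividing out leaves s^2 + 2s + 5 = 0.
The quadratic formula then gives s = -1 ± 2j.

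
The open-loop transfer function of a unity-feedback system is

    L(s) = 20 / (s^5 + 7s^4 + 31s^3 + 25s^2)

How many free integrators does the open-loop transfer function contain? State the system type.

Type 2

Factor s from the denominator: s^5 + 7s^4 + 31s^3 + 25s^2 = s^2·(s^3 + 7s^2 + 31s + 25).
There are 2 poles at the origin, so the system is Type 2.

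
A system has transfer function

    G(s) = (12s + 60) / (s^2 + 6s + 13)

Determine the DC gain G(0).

G(0) = 60/13 ≈ 4.615

Set s = 0: G(0) = (60) / (13) = 60/13.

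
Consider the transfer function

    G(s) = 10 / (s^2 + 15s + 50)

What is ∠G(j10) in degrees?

At s = j10: numerator = 10, denominator = -50 + j150.
∠G = ∠num − ∠den = 0° − (108.43°) = -108.4°.

∠G(j10) ≈ -108.4°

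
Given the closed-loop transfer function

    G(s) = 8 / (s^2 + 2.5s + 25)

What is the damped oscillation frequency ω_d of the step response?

Comparing s^2 + 2.5s + 25 to s^2 + 2ζωₙs + ωₙ²: ωₙ = 5 rad/s and ζ = 2.5/(2·5) = 0.25.
ζωₙ = 2.5/2 = 1.25, so ω_d = ωₙ√(1−ζ²) = √(ωₙ² − (ζωₙ)²) = √(25 − 1.25²) = √23.4375 ≈ 4.841 rad/s.

ω_d ≈ 4.841 rad/s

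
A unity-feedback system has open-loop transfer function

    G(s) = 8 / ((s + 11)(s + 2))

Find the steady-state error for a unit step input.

e_ss = 0.7333

G(s) has no poles at the origin.
This is a Type 0 system. Kp = lim_{s→0} G(s) = 8/22 = 4/11.
e_ss = 1/(1 + Kp) = 1/(1 + 4/11) = 11/15 ≈ 0.7333.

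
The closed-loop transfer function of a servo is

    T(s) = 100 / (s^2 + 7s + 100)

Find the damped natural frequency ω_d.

Comparing s^2 + 7s + 100 to s^2 + 2ζωₙs + ωₙ²: ωₙ = 10 rad/s and ζ = 7/(2·10) = 0.35.
ζωₙ = 7/2 = 3.5, so ω_d = ωₙ√(1−ζ²) = √(ωₙ² − (ζωₙ)²) = √(100 − 3.5²) = √87.75 ≈ 9.367 rad/s.

ω_d ≈ 9.367 rad/s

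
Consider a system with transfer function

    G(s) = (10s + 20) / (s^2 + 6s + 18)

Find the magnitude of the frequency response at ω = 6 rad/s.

|G(j6)| ≈ 1.571

Substitute s = j6: numerator = 20 + j60, denominator = -18 + j36.
|G(j6)| = |20 + j60| / |-18 + j36| = 63.246 / 40.249 ≈ 1.571.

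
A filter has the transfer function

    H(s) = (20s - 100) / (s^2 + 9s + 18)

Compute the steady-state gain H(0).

Set s = 0: H(0) = (-100) / (18) = -50/9.

H(0) = -50/9 ≈ -5.556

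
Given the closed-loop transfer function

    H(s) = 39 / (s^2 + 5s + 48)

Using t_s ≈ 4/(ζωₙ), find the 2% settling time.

t_s ≈ 1.600 s

Comparing s^2 + 5s + 48 to s^2 + 2ζωₙs + ωₙ²: ωₙ = √48 ≈ 6.928 rad/s and ζ = 5/(2·√48) ≈ 0.3608.
ζωₙ = 5/2 = 2.5, so t_s ≈ 4/(ζωₙ) = 4/2.5 = 1.600 s.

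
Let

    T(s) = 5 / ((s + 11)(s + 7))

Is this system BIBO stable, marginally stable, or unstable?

The poles can be read from the denominator factors: s = -11, -7.
Since all poles lie strictly in the left half-plane, the system is stable.

stable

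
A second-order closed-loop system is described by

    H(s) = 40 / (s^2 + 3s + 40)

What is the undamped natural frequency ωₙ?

ωₙ ≈ 6.325 rad/s

Compare the denominator to the standard form s^2 + 2ζωₙs + ωₙ².
ωₙ² = 40, so ωₙ = √40 ≈ 6.325 rad/s.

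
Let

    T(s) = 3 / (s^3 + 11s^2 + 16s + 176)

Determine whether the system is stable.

marginally stable

The denominator s^3 + 11s^2 + 16s + 176 factors as (s^2 + 16)(s + 11), giving poles at s = 4j, -4j, -11.
Since the simple pole(s) at s = 4j, -4j lie on the jω-axis with none in the right half-plane, the system is marginally stable.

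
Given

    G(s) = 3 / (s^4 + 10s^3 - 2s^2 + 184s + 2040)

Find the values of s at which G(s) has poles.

The poles are the roots of the denominator s^4 + 10s^3 - 2s^2 + 184s + 2040 = 0.
Trying s = -6: the polynomial evaluates to 0, so (s + 6) is a factor.
Dividing out leaves s^3 + 4s^2 - 26s + 340 = 0.
This factors further as (s^2 - 6s + 34)(s + 10) = 0.

s = 3 + 5j, 3 - 5j, -6, -10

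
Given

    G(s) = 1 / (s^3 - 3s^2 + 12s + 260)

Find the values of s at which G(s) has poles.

s = 4 + 6j, 4 - 6j, -5

The poles are the roots of the denominator s^3 - 3s^2 + 12s + 260 = 0.
Trying s = -5: the polynomial evaluates to 0, so (s + 5) is a factor.
Dividing out leaves s^2 - 8s + 52 = 0.
The quadratic formula then gives s = 4 ± 6j.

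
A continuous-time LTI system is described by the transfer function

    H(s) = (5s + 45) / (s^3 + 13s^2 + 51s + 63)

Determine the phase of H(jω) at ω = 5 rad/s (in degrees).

At s = j5: numerator = 45 + j25, denominator = -262 + j130.
∠H = ∠num − ∠den = 29.055° − (153.61°) = -124.6°.

∠H(j5) ≈ -124.6°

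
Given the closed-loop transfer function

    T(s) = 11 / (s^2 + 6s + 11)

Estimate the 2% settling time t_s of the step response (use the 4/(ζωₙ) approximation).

Comparing s^2 + 6s + 11 to s^2 + 2ζωₙs + ωₙ²: ωₙ = √11 ≈ 3.317 rad/s and ζ = 6/(2·√11) ≈ 0.9045.
ζωₙ = 6/2 = 3, so t_s ≈ 4/(ζωₙ) = 4/3 ≈ 1.333 s.

t_s ≈ 1.333 s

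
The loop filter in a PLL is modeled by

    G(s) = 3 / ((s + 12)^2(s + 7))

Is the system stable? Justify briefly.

The poles can be read from the denominator factors: s = -12, -12, -7.
Since all poles lie strictly in the left half-plane, the system is stable.

stable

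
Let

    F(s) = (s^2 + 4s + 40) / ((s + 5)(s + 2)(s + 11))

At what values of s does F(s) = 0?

s = -2 + 6j, -2 - 6j

Set the numerator to zero: s^2 + 4s + 40 = 0.
Factoring: (s^2 + 4s + 40) = 0.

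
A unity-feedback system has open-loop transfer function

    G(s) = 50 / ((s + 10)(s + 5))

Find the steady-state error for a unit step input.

G(s) has no poles at the origin.
This is a Type 0 system. Kp = lim_{s→0} G(s) = 50/50 = 1.
e_ss = 1/(1 + Kp) = 1/(1 + 1) = 1/2 ≈ 0.5000.

e_ss = 0.5000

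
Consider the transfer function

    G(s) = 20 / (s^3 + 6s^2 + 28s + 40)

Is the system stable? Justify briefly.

The denominator s^3 + 6s^2 + 28s + 40 factors as (s + 2)(s^2 + 4s + 20), giving poles at s = -2, -2 ± 4j.
Since all poles lie strictly in the left half-plane, the system is stable.

stable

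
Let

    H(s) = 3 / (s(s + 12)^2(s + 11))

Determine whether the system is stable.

The poles can be read from the denominator factors: s = 0, -12, -12, -11.
Since the simple pole(s) at s = 0 lie on the jω-axis with none in the right half-plane, the system is marginally stable.

marginally stable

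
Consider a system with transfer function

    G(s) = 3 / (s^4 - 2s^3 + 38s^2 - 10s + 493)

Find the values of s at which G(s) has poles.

s = 2 ± 5j, -1 ± 4j

The poles are the roots of the denominator s^4 - 2s^3 + 38s^2 - 10s + 493 = 0.
No real roots exist; factor into two real quadratics: (s^2 - 4s + 29)(s^2 + 2s + 17) = 0.
Each quadratic gives a conjugate pair via the quadratic formula.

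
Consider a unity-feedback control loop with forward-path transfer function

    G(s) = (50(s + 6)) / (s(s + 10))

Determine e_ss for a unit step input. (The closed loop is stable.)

G(s) has one pole at the origin.
This is a Type 1 system; for a step input the steady-state error is zero.

e_ss = 0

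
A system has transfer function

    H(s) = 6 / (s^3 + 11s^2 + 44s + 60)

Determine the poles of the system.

s = -4 + 2j, -4 - 2j, -3

The poles are the roots of the denominator s^3 + 11s^2 + 44s + 60 = 0.
Trying s = -3: the polynomial evaluates to 0, so (s + 3) is a factor.
Dividing out leaves s^2 + 8s + 20 = 0.
The quadratic formula then gives s = -4 ± 2j.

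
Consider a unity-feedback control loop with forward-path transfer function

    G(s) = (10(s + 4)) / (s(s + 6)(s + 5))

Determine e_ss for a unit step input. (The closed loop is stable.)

e_ss = 0

G(s) has one pole at the origin.
This is a Type 1 system; for a step input the steady-state error is zero.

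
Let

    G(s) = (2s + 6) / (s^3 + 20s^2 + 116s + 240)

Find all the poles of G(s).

The poles are the roots of the denominator s^3 + 20s^2 + 116s + 240 = 0.
Trying s = -12: the polynomial evaluates to 0, so (s + 12) is a factor.
Dividing out leaves s^2 + 8s + 20 = 0.
The quadratic formula then gives s = -4 ± 2j.

s = -4 + 2j, -4 - 2j, -12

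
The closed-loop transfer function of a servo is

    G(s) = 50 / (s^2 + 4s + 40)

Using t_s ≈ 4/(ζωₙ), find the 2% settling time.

t_s ≈ 2 s

Comparing s^2 + 4s + 40 to s^2 + 2ζωₙs + ωₙ²: ωₙ = √40 ≈ 6.325 rad/s and ζ = 4/(2·√40) ≈ 0.3162.
ζωₙ = 4/2 = 2, so t_s ≈ 4/(ζωₙ) = 4/2 = 2 s.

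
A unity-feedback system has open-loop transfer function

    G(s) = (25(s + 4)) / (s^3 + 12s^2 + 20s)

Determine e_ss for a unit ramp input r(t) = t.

e_ss = 0.2000

G(s) has one pole at the origin.
This is a Type 1 system. Kv = lim_{s→0} s·G(s) = 100/20 = 5.
e_ss = 1/Kv = 1/(5) = 1/5 ≈ 0.2000.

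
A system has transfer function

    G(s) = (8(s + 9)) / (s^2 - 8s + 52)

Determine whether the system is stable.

The denominator s^2 - 8s + 52 factors as (s^2 - 8s + 52), giving poles at s = 4 ± 6j.
Since the pole(s) at s = 4 + 6j, 4 - 6j lie in the right half-plane, the system is unstable.

unstable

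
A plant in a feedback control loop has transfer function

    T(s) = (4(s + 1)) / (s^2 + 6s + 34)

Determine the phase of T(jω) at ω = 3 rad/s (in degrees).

At s = j3: numerator = 4 + j12, denominator = 25 + j18.
∠T = ∠num − ∠den = 71.565° − (35.754°) = 35.81°.

∠T(j3) ≈ 35.81°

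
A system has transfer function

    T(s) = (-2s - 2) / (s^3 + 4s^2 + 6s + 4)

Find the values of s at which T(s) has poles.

The poles are the roots of the denominator s^3 + 4s^2 + 6s + 4 = 0.
Trying s = -2: the polynomial evaluates to 0, so (s + 2) is a factor.
Dividing out leaves s^2 + 2s + 2 = 0.
The quadratic formula then gives s = -1 ± 1j.

s = -1 ± j, -2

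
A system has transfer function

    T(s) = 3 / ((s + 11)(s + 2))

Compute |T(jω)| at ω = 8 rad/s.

Substitute s = j8: numerator = 3, denominator = -42 + j104.
|T(j8)| = |3| / |-42 + j104| = 3 / 112.16 ≈ 0.02675.

|T(j8)| ≈ 0.02675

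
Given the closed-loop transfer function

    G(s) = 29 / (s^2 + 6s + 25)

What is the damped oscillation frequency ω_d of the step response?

Comparing s^2 + 6s + 25 to s^2 + 2ζωₙs + ωₙ²: ωₙ = 5 rad/s and ζ = 6/(2·5) = 0.6.
ζωₙ = 6/2 = 3, so ω_d = ωₙ√(1−ζ²) = √(ωₙ² − (ζωₙ)²) = √(25 − 3²) = √16 = 4 rad/s.

ω_d = 4 rad/s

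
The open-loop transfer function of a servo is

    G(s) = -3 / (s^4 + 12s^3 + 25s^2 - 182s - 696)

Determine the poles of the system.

The poles are the roots of the denominator s^4 + 12s^3 + 25s^2 - 182s - 696 = 0.
Trying s = 4: the polynomial evaluates to 0, so (s - 4) is a factor.
Dividing out leaves s^3 + 16s^2 + 89s + 174 = 0.
This factors further as (s^2 + 10s + 29)(s + 6) = 0.

s = -5 ± 2j, 4, -6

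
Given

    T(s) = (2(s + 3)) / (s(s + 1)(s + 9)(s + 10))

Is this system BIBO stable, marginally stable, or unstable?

marginally stable

The poles can be read from the denominator factors: s = 0, -1, -9, -10.
Since the simple pole(s) at s = 0 lie on the jω-axis with none in the right half-plane, the system is marginally stable.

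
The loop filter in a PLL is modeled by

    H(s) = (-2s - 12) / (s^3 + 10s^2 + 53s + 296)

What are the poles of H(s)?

s = -1 + 6j, -1 - 6j, -8

The poles are the roots of the denominator s^3 + 10s^2 + 53s + 296 = 0.
Trying s = -8: the polynomial evaluates to 0, so (s + 8) is a factor.
Dividing out leaves s^2 + 2s + 37 = 0.
The quadratic formula then gives s = -1 ± 6j.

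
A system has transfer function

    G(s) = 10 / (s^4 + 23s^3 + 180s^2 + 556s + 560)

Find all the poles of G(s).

The poles are the roots of the denominator s^4 + 23s^3 + 180s^2 + 556s + 560 = 0.
Trying s = -2: the polynomial evaluates to 0, so (s + 2) is a factor.
Dividing out leaves s^3 + 21s^2 + 138s + 280 = 0.
This factors further as (s + 7)(s + 4)(s + 10) = 0.

s = -2, -7, -4, -10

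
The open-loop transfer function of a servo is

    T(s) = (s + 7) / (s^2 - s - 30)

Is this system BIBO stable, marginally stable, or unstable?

The denominator s^2 - s - 30 factors as (s - 6)(s + 5), giving poles at s = 6, -5.
Since the pole(s) at s = 6 lie in the right half-plane, the system is unstable.

unstable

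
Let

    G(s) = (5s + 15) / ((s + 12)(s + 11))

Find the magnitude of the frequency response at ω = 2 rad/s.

|G(j2)| ≈ 0.1325

Substitute s = j2: numerator = 15 + j10, denominator = 128 + j46.
|G(j2)| = |15 + j10| / |128 + j46| = 18.028 / 136.01 ≈ 0.1325.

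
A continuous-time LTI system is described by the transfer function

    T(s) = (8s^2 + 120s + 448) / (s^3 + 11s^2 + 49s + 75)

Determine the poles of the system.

s = -4 + 3j, -4 - 3j, -3

The poles are the roots of the denominator s^3 + 11s^2 + 49s + 75 = 0.
Trying s = -3: the polynomial evaluates to 0, so (s + 3) is a factor.
Dividing out leaves s^2 + 8s + 25 = 0.
The quadratic formula then gives s = -4 ± 3j.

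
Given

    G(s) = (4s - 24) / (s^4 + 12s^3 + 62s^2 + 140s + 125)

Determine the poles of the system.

s = -2 ± j, -4 ± 3j

The poles are the roots of the denominator s^4 + 12s^3 + 62s^2 + 140s + 125 = 0.
No real roots exist; factor into two real quadratics: (s^2 + 4s + 5)(s^2 + 8s + 25) = 0.
Each quadratic gives a conjugate pair via the quadratic formula.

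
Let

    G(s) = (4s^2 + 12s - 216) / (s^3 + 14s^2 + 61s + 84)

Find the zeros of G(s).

s = 6, -9

Set the numerator to zero: 4s^2 + 12s - 216 = 0, i.e. 4·(s^2 + 3s - 54) = 0.
Factoring: (s - 6)(s + 9) = 0.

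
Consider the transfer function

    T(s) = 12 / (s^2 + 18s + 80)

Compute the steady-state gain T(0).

Set s = 0: T(0) = (12) / (80) = 3/20.

T(0) = 3/20 ≈ 0.1500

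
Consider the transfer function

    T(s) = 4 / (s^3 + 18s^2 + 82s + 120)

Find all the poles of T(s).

The poles are the roots of the denominator s^3 + 18s^2 + 82s + 120 = 0.
Trying s = -12: the polynomial evaluates to 0, so (s + 12) is a factor.
Dividing out leaves s^2 + 6s + 10 = 0.
The quadratic formula then gives s = -3 ± 1j.

s = -3 + j, -3 - j, -12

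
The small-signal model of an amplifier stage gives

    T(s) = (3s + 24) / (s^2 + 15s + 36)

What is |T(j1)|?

Substitute s = j1: numerator = 24 + j3, denominator = 35 + j15.
|T(j1)| = |24 + j3| / |35 + j15| = 24.187 / 38.079 ≈ 0.6352.

|T(j1)| ≈ 0.6352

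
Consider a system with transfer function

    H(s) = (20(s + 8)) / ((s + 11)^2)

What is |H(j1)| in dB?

Substitute s = j1: numerator = 160 + j20, denominator = 120 + j22.
|H(j1)| = |160 + j20| / |120 + j22| = 161.25 / 122 ≈ 1.322.
In decibels: 20·log₁₀(1.322) ≈ 2.42 dB.

|H(j1)|_dB ≈ 2.42 dB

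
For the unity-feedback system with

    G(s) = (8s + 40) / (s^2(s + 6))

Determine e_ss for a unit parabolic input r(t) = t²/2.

e_ss = 0.1500

G(s) has 2 poles at the origin.
This is a Type 2 system. Ka = lim_{s→0} s^2·G(s) = 40/6 = 20/3.
e_ss = 1/Ka = 1/(20/3) = 3/20 ≈ 0.1500.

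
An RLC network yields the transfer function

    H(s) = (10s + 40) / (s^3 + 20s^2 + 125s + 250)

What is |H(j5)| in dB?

|H(j5)|_dB ≈ -18.8 dB

Substitute s = j5: numerator = 40 + j50, denominator = -250 + j500.
|H(j5)| = |40 + j50| / |-250 + j500| = 64.031 / 559.02 ≈ 0.1145.
In decibels: 20·log₁₀(0.1145) ≈ -18.8 dB.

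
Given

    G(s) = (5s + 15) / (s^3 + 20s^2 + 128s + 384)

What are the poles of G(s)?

s = -12, -4 ± 4j

The poles are the roots of the denominator s^3 + 20s^2 + 128s + 384 = 0.
Trying s = -12: the polynomial evaluates to 0, so (s + 12) is a factor.
Dividing out leaves s^2 + 8s + 32 = 0.
The quadratic formula then gives s = -4 ± 4j.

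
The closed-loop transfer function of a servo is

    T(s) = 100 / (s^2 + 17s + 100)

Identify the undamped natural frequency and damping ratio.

ωₙ = 10 rad/s, ζ = 0.85

Compare the denominator to the standard form s^2 + 2ζωₙs + ωₙ².
ωₙ² = 100, so ωₙ = 10 rad/s.
2ζωₙ = 17, so ζ = 17/(2·10) = 0.85.
With ζ = 0.85 the response is underdamped.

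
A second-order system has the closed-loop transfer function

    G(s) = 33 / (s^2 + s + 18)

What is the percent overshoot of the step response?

%OS ≈ 68.9%

Comparing s^2 + s + 18 to s^2 + 2ζωₙs + ωₙ²: ωₙ = √18 ≈ 4.243 rad/s and ζ = 1/(2·√18) ≈ 0.1179.
%OS = 100·exp(−πζ/√(1−ζ²)) = 100·exp(−π·0.1179/√(1−0.1179²)) ≈ 68.9%.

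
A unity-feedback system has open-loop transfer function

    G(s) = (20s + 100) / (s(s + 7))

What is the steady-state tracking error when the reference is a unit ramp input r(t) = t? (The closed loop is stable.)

e_ss = 0.07000

G(s) has one pole at the origin.
This is a Type 1 system. Kv = lim_{s→0} s·G(s) = 100/7.
e_ss = 1/Kv = 1/(100/7) = 7/100 ≈ 0.07000.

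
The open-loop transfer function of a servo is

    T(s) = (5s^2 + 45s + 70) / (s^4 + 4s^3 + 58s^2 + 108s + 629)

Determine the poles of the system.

The poles are the roots of the denominator s^4 + 4s^3 + 58s^2 + 108s + 629 = 0.
No real roots exist; factor into two real quadratics: (s^2 + 2s + 37)(s^2 + 2s + 17) = 0.
Each quadratic gives a conjugate pair via the quadratic formula.

s = -1 + 6j, -1 - 6j, -1 + 4j, -1 - 4j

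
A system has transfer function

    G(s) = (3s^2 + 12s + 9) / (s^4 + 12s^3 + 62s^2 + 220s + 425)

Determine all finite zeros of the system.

s = -3, -1

Set the numerator to zero: 3s^2 + 12s + 9 = 0, i.e. 3·(s^2 + 4s + 3) = 0.
Factoring: (s + 3)(s + 1) = 0.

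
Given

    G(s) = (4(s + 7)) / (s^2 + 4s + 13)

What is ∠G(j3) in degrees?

At s = j3: numerator = 28 + j12, denominator = 4 + j12.
∠G = ∠num − ∠den = 23.199° − (71.565°) = -48.37°.

∠G(j3) ≈ -48.37°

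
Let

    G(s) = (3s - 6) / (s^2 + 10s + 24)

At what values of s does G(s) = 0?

Set the numerator to zero: 3s - 6 = 0, i.e. 3·(s - 2) = 0.
So s = 2.

s = 2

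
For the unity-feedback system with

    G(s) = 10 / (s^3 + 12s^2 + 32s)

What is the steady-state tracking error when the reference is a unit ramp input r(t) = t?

G(s) has one pole at the origin.
This is a Type 1 system. Kv = lim_{s→0} s·G(s) = 10/32 = 5/16.
e_ss = 1/Kv = 1/(5/16) = 16/5 ≈ 3.200.

e_ss = 3.200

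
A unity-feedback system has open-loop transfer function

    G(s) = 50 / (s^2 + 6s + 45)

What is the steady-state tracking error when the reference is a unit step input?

G(s) has no poles at the origin.
This is a Type 0 system. Kp = lim_{s→0} G(s) = 50/45 = 10/9.
e_ss = 1/(1 + Kp) = 1/(1 + 10/9) = 9/19 ≈ 0.4737.

e_ss = 0.4737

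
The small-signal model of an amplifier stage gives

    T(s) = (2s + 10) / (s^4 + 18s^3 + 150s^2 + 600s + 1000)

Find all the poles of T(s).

The poles are the roots of the denominator s^4 + 18s^3 + 150s^2 + 600s + 1000 = 0.
No real roots exist; factor into two real quadratics: (s^2 + 8s + 20)(s^2 + 10s + 50) = 0.
Each quadratic gives a conjugate pair via the quadratic formula.

s = -4 + 2j, -4 - 2j, -5 + 5j, -5 - 5j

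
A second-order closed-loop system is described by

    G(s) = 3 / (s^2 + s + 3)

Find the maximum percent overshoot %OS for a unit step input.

%OS ≈ 38.8%

Comparing s^2 + s + 3 to s^2 + 2ζωₙs + ωₙ²: ωₙ = √3 ≈ 1.732 rad/s and ζ = 1/(2·√3) ≈ 0.2887.
%OS = 100·exp(−πζ/√(1−ζ²)) = 100·exp(−π·0.2887/√(1−0.2887²)) ≈ 38.8%.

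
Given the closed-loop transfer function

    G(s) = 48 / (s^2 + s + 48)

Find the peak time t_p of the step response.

Comparing s^2 + s + 48 to s^2 + 2ζωₙs + ωₙ²: ωₙ = √48 ≈ 6.928 rad/s and ζ = 1/(2·√48) ≈ 0.07217.
ζωₙ = 1/2 = 0.5, so ω_d = ωₙ√(1−ζ²) = √(ωₙ² − (ζωₙ)²) = √(48 − 0.5²) = √47.75 ≈ 6.910 rad/s.
t_p = π/ω_d = π/6.910 ≈ 0.4546 s.

t_p ≈ 0.4546 s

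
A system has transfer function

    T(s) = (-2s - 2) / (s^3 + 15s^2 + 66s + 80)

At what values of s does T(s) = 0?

s = -1

Set the numerator to zero: -2s - 2 = 0, i.e. -2·(s + 1) = 0.
So s = -1.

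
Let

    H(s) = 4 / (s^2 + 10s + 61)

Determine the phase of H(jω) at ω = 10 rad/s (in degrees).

At s = j10: numerator = 4, denominator = -39 + j100.
∠H = ∠num − ∠den = 0° − (111.31°) = -111.3°.

∠H(j10) ≈ -111.3°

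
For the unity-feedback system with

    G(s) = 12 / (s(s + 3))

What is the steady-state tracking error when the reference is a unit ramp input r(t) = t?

e_ss = 0.2500

G(s) has one pole at the origin.
This is a Type 1 system. Kv = lim_{s→0} s·G(s) = 12/3 = 4.
e_ss = 1/Kv = 1/(4) = 1/4 ≈ 0.2500.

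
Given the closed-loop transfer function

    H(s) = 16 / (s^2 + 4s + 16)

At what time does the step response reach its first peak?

Comparing s^2 + 4s + 16 to s^2 + 2ζωₙs + ωₙ²: ωₙ = 4 rad/s and ζ = 4/(2·4) = 0.5.
ζωₙ = 4/2 = 2, so ω_d = ωₙ√(1−ζ²) = √(ωₙ² − (ζωₙ)²) = √(16 − 2²) = √12 ≈ 3.464 rad/s.
t_p = π/ω_d = π/3.464 ≈ 0.9069 s.

t_p ≈ 0.9069 s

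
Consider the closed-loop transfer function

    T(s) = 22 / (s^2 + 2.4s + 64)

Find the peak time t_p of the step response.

Comparing s^2 + 2.4s + 64 to s^2 + 2ζωₙs + ωₙ²: ωₙ = 8 rad/s and ζ = 2.4/(2·8) = 0.15.
ζωₙ = 2.4/2 = 1.2, so ω_d = ωₙ√(1−ζ²) = √(ωₙ² − (ζωₙ)²) = √(64 − 1.2²) = √62.56 ≈ 7.909 rad/s.
t_p = π/ω_d = π/7.909 ≈ 0.3972 s.

t_p ≈ 0.3972 s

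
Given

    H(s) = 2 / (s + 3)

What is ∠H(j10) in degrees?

∠H(j10) ≈ -73.30°

At s = j10: numerator = 2, denominator = 3 + j10.
∠H = ∠num − ∠den = 0° − (73.301°) = -73.30°.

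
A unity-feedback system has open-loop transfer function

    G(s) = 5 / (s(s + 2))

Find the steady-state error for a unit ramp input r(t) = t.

G(s) has one pole at the origin.
This is a Type 1 system. Kv = lim_{s→0} s·G(s) = 5/2.
e_ss = 1/Kv = 1/(5/2) = 2/5 ≈ 0.4000.

e_ss = 0.4000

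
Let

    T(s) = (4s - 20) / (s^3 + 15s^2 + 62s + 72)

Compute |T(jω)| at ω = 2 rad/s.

|T(j2)| ≈ 0.1847

Substitute s = j2: numerator = -20 + j8, denominator = 12 + j116.
|T(j2)| = |-20 + j8| / |12 + j116| = 21.541 / 116.62 ≈ 0.1847.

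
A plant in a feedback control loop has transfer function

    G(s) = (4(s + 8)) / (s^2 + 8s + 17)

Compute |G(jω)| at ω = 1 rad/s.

|G(j1)| ≈ 1.803

Substitute s = j1: numerator = 32 + j4, denominator = 16 + j8.
|G(j1)| = |32 + j4| / |16 + j8| = 32.249 / 17.889 ≈ 1.803.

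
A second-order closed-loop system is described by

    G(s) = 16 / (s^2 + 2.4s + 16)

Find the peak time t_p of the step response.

t_p ≈ 0.8233 s

Comparing s^2 + 2.4s + 16 to s^2 + 2ζωₙs + ωₙ²: ωₙ = 4 rad/s and ζ = 2.4/(2·4) = 0.3.
ζωₙ = 2.4/2 = 1.2, so ω_d = ωₙ√(1−ζ²) = √(ωₙ² − (ζωₙ)²) = √(16 − 1.2²) = √14.56 ≈ 3.816 rad/s.
t_p = π/ω_d = π/3.816 ≈ 0.8233 s.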